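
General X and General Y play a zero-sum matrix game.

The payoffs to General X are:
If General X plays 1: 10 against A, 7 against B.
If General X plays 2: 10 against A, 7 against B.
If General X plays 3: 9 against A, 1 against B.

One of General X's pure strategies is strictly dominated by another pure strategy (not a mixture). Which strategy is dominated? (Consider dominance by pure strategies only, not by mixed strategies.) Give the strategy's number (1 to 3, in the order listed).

3

Compare 3 with 1: 10 > 9, 7 > 1.
So 1 strictly dominates 3 for General X; 3 is strictly dominated.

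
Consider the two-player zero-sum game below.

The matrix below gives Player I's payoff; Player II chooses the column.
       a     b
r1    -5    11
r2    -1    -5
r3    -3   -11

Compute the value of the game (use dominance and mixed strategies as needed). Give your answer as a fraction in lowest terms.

-9/5

Row r3 is strictly dominated by row r2, so Player I never plays it.
The remaining 2×2 game on (r1, r2) × (a, b) has no saddle point. Let Player I play r1 with probability p; indifference gives −5p − (1−p) = 11p − 5(1−p), so p = 1/5.
Similarly Player II's optimal q on a is 4/5, and the value is -5·(4/5) + (11)·(1/5) = -9/5.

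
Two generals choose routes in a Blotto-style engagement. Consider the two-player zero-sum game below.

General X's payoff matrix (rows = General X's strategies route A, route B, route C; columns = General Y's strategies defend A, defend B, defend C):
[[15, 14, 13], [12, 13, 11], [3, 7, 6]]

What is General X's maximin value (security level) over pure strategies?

The worst-case payoff for each row is route A: 13, route B: 11, route C: 3.
The best of these is 13.

13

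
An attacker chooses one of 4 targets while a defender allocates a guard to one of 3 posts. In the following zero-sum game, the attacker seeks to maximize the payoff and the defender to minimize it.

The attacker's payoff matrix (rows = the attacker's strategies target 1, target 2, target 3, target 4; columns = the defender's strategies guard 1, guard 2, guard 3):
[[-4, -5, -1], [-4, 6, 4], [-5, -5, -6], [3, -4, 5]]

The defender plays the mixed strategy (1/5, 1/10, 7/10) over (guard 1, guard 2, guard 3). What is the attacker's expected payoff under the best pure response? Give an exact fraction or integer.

target 1: (-4)·(1/5) + (-5)·(1/10) + (-1)·(7/10) = -2.
target 2: (-4)·(1/5) + (6)·(1/10) + (4)·(7/10) = 13/5.
target 3: (-5)·(1/5) + (-5)·(1/10) + (-6)·(7/10) = -57/10.
target 4: (3)·(1/5) + (-4)·(1/10) + (5)·(7/10) = 37/10.
The best pure response is target 4 with expected payoff 37/10.

37/10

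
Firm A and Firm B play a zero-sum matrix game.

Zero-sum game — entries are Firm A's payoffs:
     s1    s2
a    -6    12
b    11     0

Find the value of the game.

Row minima are -6 and 0, so Firm A's maximin is 0; column maxima are 11 and 12, so Firm B's minimax is 11. These differ, so the equilibrium is in mixed strategies.
Let Firm A play a with probability p. Firm B is indifferent when −6p + 11(1−p) = 12p, giving p = 11/29.
Let Firm B play s1 with probability q. Firm A is indifferent when −6q + 12(1−q) = 11q, giving q = 12/29.
The value is -6·(12/29) + (12)·(17/29) = 132/29.

132/29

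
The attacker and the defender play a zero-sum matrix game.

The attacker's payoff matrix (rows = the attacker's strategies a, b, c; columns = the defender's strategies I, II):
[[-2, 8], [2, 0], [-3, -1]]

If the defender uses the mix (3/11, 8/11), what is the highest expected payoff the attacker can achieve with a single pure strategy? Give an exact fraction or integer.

58/11

a: (-2)·(3/11) + (8)·(8/11) = 58/11.
b: (2)·(3/11) + (0)·(8/11) = 6/11.
c: (-3)·(3/11) + (-1)·(8/11) = -17/11.
The best pure response is a with expected payoff 58/11.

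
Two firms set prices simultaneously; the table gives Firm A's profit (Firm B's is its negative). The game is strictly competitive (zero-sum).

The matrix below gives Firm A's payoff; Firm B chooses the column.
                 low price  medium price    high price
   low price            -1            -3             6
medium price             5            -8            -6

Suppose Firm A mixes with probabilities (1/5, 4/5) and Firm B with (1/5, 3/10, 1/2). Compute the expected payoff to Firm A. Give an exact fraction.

Against (1/5, 3/10, 1/2), each row's expected payoff is low price: 19/10; medium price: -22/5.
Taking the (1/5, 4/5)-weighted average: (1/5)·(19/10) + (4/5)·(-22/5) = -157/50.

-157/50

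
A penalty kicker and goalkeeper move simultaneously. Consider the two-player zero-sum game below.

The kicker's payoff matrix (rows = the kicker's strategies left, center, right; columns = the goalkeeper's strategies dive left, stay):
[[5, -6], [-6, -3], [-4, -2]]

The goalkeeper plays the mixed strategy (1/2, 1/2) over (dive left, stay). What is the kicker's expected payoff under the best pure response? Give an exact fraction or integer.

left: (5)·(1/2) + (-6)·(1/2) = -1/2.
center: (-6)·(1/2) + (-3)·(1/2) = -9/2.
right: (-4)·(1/2) + (-2)·(1/2) = -3.
The best pure response is left with expected payoff -1/2.

-1/2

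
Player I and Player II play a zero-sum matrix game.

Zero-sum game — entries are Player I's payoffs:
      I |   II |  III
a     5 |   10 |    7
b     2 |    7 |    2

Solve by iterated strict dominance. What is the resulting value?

5

Row b is strictly dominated by row a (5>2, 10>7, 7>2); eliminate b.
Column III is strictly dominated by I for Player II (5<7); eliminate III.
Column II is strictly dominated by I for Player II (5<10); eliminate II.
Only (a, I) remains, with payoff 5.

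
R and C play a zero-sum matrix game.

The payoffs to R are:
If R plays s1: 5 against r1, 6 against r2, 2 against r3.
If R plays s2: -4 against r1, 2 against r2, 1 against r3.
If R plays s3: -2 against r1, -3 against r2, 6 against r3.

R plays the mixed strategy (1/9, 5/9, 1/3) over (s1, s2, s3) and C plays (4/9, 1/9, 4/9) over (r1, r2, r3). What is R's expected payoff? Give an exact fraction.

23/81

Against (4/9, 1/9, 4/9), each row's expected payoff is s1: 34/9; s2: -10/9; s3: 13/9.
Taking the (1/9, 5/9, 1/3)-weighted average: (1/9)·(34/9) + (5/9)·(-10/9) + (1/3)·(13/9) = 23/81.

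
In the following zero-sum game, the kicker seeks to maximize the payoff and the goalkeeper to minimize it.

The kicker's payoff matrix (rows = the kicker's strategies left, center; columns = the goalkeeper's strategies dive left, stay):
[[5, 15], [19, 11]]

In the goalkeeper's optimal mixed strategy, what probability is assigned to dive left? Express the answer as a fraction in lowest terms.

Row minima are 5 and 11, so the kicker's maximin is 11; column maxima are 19 and 15, so the goalkeeper's minimax is 15. These differ, so the equilibrium is in mixed strategies.
Let the goalkeeper play dive left with probability q. The kicker is indifferent when 5q + 15(1−q) = 19q + 11(1−q), giving q = 2/9.

2/9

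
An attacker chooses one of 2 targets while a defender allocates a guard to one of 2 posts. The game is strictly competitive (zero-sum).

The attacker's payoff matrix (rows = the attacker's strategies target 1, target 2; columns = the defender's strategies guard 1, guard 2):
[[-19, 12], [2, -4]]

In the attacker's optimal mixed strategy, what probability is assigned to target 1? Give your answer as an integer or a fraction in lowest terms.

6/37

Row minima are -19 and -4, so the attacker's maximin is -4; column maxima are 2 and 12, so the defender's minimax is 2. These differ, so the equilibrium is in mixed strategies.
Let the attacker play target 1 with probability p. The defender is indifferent when −19p + 2(1−p) = 12p − 4(1−p), giving p = 6/37.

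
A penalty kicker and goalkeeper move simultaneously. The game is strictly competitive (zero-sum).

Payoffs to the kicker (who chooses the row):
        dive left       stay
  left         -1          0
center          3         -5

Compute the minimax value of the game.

-5/9

Row minima are -1 and -5, so the kicker's maximin is -1; column maxima are 3 and 0, so the goalkeeper's minimax is 0. These differ, so the equilibrium is in mixed strategies.
Let the kicker play left with probability p. The goalkeeper is indifferent when −p + 3(1−p) = −5(1−p), giving p = 8/9.
Let the goalkeeper play dive left with probability q. The kicker is indifferent when −q = 3q − 5(1−q), giving q = 5/9.
The value is -1·(5/9) + (0)·(4/9) = -5/9.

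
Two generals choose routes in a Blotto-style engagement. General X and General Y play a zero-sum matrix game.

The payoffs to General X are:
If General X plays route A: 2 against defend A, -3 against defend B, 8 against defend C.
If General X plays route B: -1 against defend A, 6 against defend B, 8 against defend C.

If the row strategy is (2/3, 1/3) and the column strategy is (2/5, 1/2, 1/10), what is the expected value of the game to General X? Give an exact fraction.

6/5

Against (2/5, 1/2, 1/10), each row's expected payoff is route A: 1/10; route B: 17/5.
Taking the (2/3, 1/3)-weighted average: (2/3)·(1/10) + (1/3)·(17/5) = 6/5.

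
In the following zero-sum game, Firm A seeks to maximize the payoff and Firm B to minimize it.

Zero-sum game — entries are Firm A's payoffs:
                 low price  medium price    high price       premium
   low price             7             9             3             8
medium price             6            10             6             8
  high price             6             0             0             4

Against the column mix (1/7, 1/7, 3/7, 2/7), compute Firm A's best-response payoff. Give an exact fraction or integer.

low price: (7)·(1/7) + (9)·(1/7) + (3)·(3/7) + (8)·(2/7) = 41/7.
medium price: (6)·(1/7) + (10)·(1/7) + (6)·(3/7) + (8)·(2/7) = 50/7.
high price: (6)·(1/7) + (0)·(1/7) + (0)·(3/7) + (4)·(2/7) = 2.
The best pure response is medium price with expected payoff 50/7.

50/7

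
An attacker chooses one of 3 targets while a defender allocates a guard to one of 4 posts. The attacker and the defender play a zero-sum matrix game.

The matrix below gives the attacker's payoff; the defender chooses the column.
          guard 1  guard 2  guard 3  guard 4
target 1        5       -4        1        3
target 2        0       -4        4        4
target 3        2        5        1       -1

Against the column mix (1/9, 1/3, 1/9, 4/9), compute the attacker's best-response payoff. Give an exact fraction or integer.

target 1: (5)·(1/9) + (-4)·(1/3) + (1)·(1/9) + (3)·(4/9) = 2/3.
target 2: (0)·(1/9) + (-4)·(1/3) + (4)·(1/9) + (4)·(4/9) = 8/9.
target 3: (2)·(1/9) + (5)·(1/3) + (1)·(1/9) + (-1)·(4/9) = 14/9.
The best pure response is target 3 with expected payoff 14/9.

14/9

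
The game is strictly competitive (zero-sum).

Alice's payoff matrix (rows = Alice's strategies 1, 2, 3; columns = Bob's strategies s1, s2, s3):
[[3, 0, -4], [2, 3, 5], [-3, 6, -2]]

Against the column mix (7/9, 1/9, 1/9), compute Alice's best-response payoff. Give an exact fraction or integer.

1: (3)·(7/9) + (0)·(1/9) + (-4)·(1/9) = 17/9.
2: (2)·(7/9) + (3)·(1/9) + (5)·(1/9) = 22/9.
3: (-3)·(7/9) + (6)·(1/9) + (-2)·(1/9) = -17/9.
The best pure response is 2 with expected payoff 22/9.

22/9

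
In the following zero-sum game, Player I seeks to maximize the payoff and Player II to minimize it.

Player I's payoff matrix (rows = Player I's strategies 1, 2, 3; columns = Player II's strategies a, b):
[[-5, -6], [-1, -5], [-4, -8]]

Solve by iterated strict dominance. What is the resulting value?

Column a is strictly dominated by b for Player II (-6<-5, -5<-1, -8<-4); eliminate a.
Row 3 is strictly dominated by row 1 (-6>-8); eliminate 3.
Row 1 is strictly dominated by row 2 (-5>-6); eliminate 1.
Only (2, b) remains, with payoff -5.

-5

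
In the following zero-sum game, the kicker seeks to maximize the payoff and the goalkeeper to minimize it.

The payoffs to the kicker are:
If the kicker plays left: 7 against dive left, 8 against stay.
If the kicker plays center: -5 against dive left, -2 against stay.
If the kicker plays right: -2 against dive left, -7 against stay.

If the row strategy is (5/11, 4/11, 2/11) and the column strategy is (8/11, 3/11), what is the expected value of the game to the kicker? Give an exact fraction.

142/121

Against (8/11, 3/11), each row's expected payoff is left: 80/11; center: -46/11; right: -37/11.
Taking the (5/11, 4/11, 2/11)-weighted average: (5/11)·(80/11) + (4/11)·(-46/11) + (2/11)·(-37/11) = 142/121.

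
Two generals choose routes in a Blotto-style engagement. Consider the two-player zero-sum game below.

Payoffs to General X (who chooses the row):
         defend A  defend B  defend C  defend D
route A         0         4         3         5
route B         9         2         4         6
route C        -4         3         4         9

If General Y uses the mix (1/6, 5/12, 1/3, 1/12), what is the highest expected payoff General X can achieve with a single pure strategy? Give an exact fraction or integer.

route A: (0)·(1/6) + (4)·(5/12) + (3)·(1/3) + (5)·(1/12) = 37/12.
route B: (9)·(1/6) + (2)·(5/12) + (4)·(1/3) + (6)·(1/12) = 25/6.
route C: (-4)·(1/6) + (3)·(5/12) + (4)·(1/3) + (9)·(1/12) = 8/3.
The best pure response is route B with expected payoff 25/6.

25/6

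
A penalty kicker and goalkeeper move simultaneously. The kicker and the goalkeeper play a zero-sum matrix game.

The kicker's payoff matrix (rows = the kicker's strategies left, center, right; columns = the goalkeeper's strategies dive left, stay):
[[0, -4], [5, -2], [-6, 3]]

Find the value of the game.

3/16

Row left is strictly dominated by row center, so the kicker never plays it.
The remaining 2×2 game on (center, right) × (dive left, stay) has no saddle point. Let the kicker play center with probability p; indifference gives 5p − 6(1−p) = −2p + 3(1−p), so p = 9/16.
Similarly the goalkeeper's optimal q on dive left is 5/16, and the value is 5·(5/16) + (-2)·(11/16) = 3/16.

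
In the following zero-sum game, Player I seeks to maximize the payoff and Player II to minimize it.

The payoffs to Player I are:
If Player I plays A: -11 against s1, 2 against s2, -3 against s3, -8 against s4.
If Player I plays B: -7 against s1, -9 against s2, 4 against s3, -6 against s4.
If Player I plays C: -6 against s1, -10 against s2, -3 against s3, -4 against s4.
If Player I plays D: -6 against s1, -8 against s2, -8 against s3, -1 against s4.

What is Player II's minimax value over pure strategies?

-6

The worst case (largest entry) in each column is s1: -6, s2: 2, s3: 4, s4: -1.
The best (smallest) of these is -6.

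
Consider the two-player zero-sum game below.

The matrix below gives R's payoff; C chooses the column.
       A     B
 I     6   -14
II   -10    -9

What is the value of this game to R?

Row minima are -14 and -10, so R's maximin is -10; column maxima are 6 and -9, so C's minimax is -9. These differ, so the equilibrium is in mixed strategies.
Let R play I with probability p. C is indifferent when 6p − 10(1−p) = −14p − 9(1−p), giving p = 1/21.
Let C play A with probability q. R is indifferent when 6q − 14(1−q) = −10q − 9(1−q), giving q = 5/21.
The value is 6·(5/21) + (-14)·(16/21) = -194/21.

-194/21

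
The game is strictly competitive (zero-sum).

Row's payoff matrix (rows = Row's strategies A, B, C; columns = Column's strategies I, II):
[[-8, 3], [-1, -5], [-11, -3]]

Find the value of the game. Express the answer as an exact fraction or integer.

-43/15

Row C is strictly dominated by row A, so Row never plays it.
The remaining 2×2 game on (A, B) × (I, II) has no saddle point. Let Row play A with probability p; indifference gives −8p − (1−p) = 3p − 5(1−p), so p = 4/15.
Similarly Column's optimal q on I is 8/15, and the value is -8·(8/15) + (3)·(7/15) = -43/15.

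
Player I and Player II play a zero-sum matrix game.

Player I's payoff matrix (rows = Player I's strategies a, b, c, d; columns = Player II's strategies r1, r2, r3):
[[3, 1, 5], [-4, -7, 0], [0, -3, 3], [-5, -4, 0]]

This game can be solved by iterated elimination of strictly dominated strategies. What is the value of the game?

1

Column r3 is strictly dominated by r1 for Player II (3<5, -4<0, 0<3, -5<0); eliminate r3.
Row b is strictly dominated by row a (3>-4, 1>-7); eliminate b.
Row d is strictly dominated by row a (3>-5, 1>-4); eliminate d.
Row c is strictly dominated by row a (3>0, 1>-3); eliminate c.
Column r1 is strictly dominated by r2 for Player II (1<3); eliminate r1.
Only (a, r2) remains, with payoff 1.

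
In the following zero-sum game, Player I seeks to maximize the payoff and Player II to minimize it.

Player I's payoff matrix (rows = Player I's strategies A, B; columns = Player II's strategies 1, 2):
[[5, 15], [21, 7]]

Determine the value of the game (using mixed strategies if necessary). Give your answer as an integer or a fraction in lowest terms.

35/3

Row minima are 5 and 7, so Player I's maximin is 7; column maxima are 21 and 15, so Player II's minimax is 15. These differ, so the equilibrium is in mixed strategies.
Let Player I play A with probability p. Player II is indifferent when 5p + 21(1−p) = 15p + 7(1−p), giving p = 7/12.
Let Player II play 1 with probability q. Player I is indifferent when 5q + 15(1−q) = 21q + 7(1−q), giving q = 1/3.
The value is 5·(1/3) + (15)·(2/3) = 35/3.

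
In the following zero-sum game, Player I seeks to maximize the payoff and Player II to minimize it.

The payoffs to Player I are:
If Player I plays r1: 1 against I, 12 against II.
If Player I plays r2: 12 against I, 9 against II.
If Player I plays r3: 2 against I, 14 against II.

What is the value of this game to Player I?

Row r1 is strictly dominated by row r3, so Player I never plays it.
The remaining 2×2 game on (r2, r3) × (I, II) has no saddle point. Let Player I play r2 with probability p; indifference gives 12p + 2(1−p) = 9p + 14(1−p), so p = 4/5.
Similarly Player II's optimal q on I is 1/3, and the value is 12·(1/3) + (9)·(2/3) = 10.

10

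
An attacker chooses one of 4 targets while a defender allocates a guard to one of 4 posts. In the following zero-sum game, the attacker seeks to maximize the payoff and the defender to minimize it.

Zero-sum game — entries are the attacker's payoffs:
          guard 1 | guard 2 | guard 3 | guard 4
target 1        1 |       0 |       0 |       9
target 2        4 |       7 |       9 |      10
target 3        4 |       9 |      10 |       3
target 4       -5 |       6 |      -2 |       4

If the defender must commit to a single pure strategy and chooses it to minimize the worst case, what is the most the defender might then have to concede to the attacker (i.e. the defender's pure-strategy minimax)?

The worst case (largest entry) in each column is guard 1: 4, guard 2: 9, guard 3: 10, guard 4: 10.
The best (smallest) of these is 4.

4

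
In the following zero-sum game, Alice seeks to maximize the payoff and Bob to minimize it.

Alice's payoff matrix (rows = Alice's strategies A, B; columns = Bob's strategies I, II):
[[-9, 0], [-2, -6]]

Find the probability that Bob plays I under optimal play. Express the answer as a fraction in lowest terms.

6/13

Row minima are -9 and -6, so Alice's maximin is -6; column maxima are -2 and 0, so Bob's minimax is -2. These differ, so the equilibrium is in mixed strategies.
Let Bob play I with probability q. Alice is indifferent when −9q = −2q − 6(1−q), giving q = 6/13.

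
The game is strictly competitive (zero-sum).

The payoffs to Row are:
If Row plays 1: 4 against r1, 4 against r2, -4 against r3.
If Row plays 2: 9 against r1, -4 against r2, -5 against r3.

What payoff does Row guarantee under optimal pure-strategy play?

-4

Row minima: -4, -5 → Row's maximin is -4.
Column maxima: 9, 4, -4 → Column's minimax is -4.
They coincide at (1, r3), so the value is -4.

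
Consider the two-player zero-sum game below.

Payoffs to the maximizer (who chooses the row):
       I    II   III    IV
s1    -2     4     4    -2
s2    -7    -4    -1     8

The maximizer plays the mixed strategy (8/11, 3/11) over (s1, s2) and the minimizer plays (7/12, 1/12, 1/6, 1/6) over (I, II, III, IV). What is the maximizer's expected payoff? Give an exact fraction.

-5/4

Against (7/12, 1/12, 1/6, 1/6), each row's expected payoff is s1: -1/2; s2: -13/4.
Taking the (8/11, 3/11)-weighted average: (8/11)·(-1/2) + (3/11)·(-13/4) = -5/4.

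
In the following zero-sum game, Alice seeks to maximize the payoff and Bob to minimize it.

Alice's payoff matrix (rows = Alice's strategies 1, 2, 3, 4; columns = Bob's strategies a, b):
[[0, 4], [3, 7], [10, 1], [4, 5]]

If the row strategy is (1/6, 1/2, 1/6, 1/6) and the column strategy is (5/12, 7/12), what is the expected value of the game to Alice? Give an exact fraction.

83/18

Against (5/12, 7/12), each row's expected payoff is 1: 7/3; 2: 16/3; 3: 19/4; 4: 55/12.
Taking the (1/6, 1/2, 1/6, 1/6)-weighted average: (1/6)·(7/3) + (1/2)·(16/3) + (1/6)·(19/4) + (1/6)·(55/12) = 83/18.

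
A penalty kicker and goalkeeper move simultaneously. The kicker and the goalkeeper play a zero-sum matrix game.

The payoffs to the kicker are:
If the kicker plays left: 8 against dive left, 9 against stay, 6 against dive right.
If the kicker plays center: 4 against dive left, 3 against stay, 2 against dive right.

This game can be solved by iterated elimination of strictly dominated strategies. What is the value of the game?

6

Column stay is strictly dominated by dive right for the goalkeeper (6<9, 2<3); eliminate stay.
Column dive left is strictly dominated by dive right for the goalkeeper (6<8, 2<4); eliminate dive left.
Row center is strictly dominated by row left (6>2); eliminate center.
Only (left, dive right) remains, with payoff 6.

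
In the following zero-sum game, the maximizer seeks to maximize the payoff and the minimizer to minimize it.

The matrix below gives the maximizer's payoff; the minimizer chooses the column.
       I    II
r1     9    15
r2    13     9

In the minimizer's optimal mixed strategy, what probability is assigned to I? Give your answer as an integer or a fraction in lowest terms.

Row minima are 9 and 9, so the maximizer's maximin is 9; column maxima are 13 and 15, so the minimizer's minimax is 13. These differ, so the equilibrium is in mixed strategies.
Let the minimizer play I with probability q. The maximizer is indifferent when 9q + 15(1−q) = 13q + 9(1−q), giving q = 3/5.

3/5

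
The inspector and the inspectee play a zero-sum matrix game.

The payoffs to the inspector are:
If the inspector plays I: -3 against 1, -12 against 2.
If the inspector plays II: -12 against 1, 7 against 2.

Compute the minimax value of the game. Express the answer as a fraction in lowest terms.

Row minima are -12 and -12, so the inspector's maximin is -12; column maxima are -3 and 7, so the inspectee's minimax is -3. These differ, so the equilibrium is in mixed strategies.
Let the inspector play I with probability p. The inspectee is indifferent when −3p − 12(1−p) = −12p + 7(1−p), giving p = 19/28.
Let the inspectee play 1 with probability q. The inspector is indifferent when −3q − 12(1−q) = −12q + 7(1−q), giving q = 19/28.
The value is -3·(19/28) + (-12)·(9/28) = -165/28.

-165/28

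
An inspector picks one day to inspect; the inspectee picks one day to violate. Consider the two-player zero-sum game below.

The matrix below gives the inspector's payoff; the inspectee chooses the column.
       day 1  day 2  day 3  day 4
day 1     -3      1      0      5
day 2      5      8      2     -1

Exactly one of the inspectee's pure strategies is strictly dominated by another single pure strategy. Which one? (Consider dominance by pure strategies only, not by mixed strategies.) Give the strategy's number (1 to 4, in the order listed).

2

The inspectee prefers columns that give the inspector less. Compare day 2 with day 1: -3 < 1, 5 < 8.
So day 1 strictly dominates day 2 for the inspectee; day 2 is strictly dominated.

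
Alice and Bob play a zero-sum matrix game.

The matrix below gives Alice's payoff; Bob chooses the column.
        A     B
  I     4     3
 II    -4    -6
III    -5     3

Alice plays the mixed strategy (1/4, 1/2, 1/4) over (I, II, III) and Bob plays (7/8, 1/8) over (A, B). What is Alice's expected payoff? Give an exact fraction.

-69/32

Against (7/8, 1/8), each row's expected payoff is I: 31/8; II: -17/4; III: -4.
Taking the (1/4, 1/2, 1/4)-weighted average: (1/4)·(31/8) + (1/2)·(-17/4) + (1/4)·(-4) = -69/32.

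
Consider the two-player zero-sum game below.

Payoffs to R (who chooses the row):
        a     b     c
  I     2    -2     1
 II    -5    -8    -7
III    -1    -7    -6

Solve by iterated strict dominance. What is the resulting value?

-2

Column c is strictly dominated by b for C (-2<1, -8<-7, -7<-6); eliminate c.
Row II is strictly dominated by row I (2>-5, -2>-8); eliminate II.
Row III is strictly dominated by row I (2>-1, -2>-7); eliminate III.
Column a is strictly dominated by b for C (-2<2); eliminate a.
Only (I, b) remains, with payoff -2.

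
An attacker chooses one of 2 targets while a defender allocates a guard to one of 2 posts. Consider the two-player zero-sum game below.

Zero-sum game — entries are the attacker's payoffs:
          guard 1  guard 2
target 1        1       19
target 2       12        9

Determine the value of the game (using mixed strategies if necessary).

Row minima are 1 and 9, so the attacker's maximin is 9; column maxima are 12 and 19, so the defender's minimax is 12. These differ, so the equilibrium is in mixed strategies.
Let the attacker play target 1 with probability p. The defender is indifferent when p + 12(1−p) = 19p + 9(1−p), giving p = 1/7.
Let the defender play guard 1 with probability q. The attacker is indifferent when q + 19(1−q) = 12q + 9(1−q), giving q = 10/21.
The value is 1·(10/21) + (19)·(11/21) = 73/7.

73/7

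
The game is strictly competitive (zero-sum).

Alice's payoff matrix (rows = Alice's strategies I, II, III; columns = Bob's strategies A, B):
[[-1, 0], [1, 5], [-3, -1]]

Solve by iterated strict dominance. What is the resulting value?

Row I is strictly dominated by row II (1>-1, 5>0); eliminate I.
Row III is strictly dominated by row II (1>-3, 5>-1); eliminate III.
Column B is strictly dominated by A for Bob (1<5); eliminate B.
Only (II, A) remains, with payoff 1.

1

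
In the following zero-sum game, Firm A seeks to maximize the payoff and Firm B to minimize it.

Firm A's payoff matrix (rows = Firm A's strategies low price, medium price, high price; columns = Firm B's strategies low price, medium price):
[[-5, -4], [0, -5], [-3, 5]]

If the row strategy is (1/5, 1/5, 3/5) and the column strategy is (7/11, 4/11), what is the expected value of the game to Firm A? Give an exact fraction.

Against (7/11, 4/11), each row's expected payoff is low price: -51/11; medium price: -20/11; high price: -1/11.
Taking the (1/5, 1/5, 3/5)-weighted average: (1/5)·(-51/11) + (1/5)·(-20/11) + (3/5)·(-1/11) = -74/55.

-74/55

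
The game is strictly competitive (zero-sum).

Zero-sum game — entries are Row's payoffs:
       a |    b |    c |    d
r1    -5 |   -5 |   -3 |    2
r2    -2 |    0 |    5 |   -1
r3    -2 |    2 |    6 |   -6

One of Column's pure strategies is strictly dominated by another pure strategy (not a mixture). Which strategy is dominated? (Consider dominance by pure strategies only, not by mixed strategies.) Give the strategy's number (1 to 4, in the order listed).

Column prefers columns that give Row less. Compare c with a: -5 < -3, -2 < 5, -2 < 6.
So a strictly dominates c for Column; c is strictly dominated.

3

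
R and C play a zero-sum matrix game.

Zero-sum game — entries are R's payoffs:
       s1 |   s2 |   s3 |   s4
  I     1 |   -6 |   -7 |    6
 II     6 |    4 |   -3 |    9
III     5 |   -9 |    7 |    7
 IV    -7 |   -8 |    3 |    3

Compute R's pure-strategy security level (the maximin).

The worst-case payoff for each row is I: -7, II: -3, III: -9, IV: -8.
The best of these is -3.

-3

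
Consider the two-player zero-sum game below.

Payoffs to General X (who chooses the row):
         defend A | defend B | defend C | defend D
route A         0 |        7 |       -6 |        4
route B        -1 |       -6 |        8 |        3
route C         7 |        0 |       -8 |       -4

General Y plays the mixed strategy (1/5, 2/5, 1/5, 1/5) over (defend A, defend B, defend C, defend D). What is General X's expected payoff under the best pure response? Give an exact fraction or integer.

12/5

route A: (0)·(1/5) + (7)·(2/5) + (-6)·(1/5) + (4)·(1/5) = 12/5.
route B: (-1)·(1/5) + (-6)·(2/5) + (8)·(1/5) + (3)·(1/5) = -2/5.
route C: (7)·(1/5) + (0)·(2/5) + (-8)·(1/5) + (-4)·(1/5) = -1.
The best pure response is route A with expected payoff 12/5.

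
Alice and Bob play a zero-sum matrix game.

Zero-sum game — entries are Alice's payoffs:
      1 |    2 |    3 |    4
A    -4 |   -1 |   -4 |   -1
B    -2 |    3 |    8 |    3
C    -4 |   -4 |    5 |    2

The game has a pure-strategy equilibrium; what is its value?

-2

Row minima: -4, -2, -4 → Alice's maximin is -2.
Column maxima: -2, 3, 8, 3 → Bob's minimax is -2.
They coincide at (B, 1), so the value is -2.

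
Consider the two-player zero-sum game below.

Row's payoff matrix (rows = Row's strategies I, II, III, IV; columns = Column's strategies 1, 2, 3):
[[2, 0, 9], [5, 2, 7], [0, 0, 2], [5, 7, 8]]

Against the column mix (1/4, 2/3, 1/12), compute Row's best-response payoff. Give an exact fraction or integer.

79/12

I: (2)·(1/4) + (0)·(2/3) + (9)·(1/12) = 5/4.
II: (5)·(1/4) + (2)·(2/3) + (7)·(1/12) = 19/6.
III: (0)·(1/4) + (0)·(2/3) + (2)·(1/12) = 1/6.
IV: (5)·(1/4) + (7)·(2/3) + (8)·(1/12) = 79/12.
The best pure response is IV with expected payoff 79/12.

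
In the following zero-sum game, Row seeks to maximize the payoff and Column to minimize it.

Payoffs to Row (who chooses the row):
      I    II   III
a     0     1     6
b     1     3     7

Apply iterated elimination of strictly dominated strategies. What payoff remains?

1

Row a is strictly dominated by row b (1>0, 3>1, 7>6); eliminate a.
Column II is strictly dominated by I for Column (1<3); eliminate II.
Column III is strictly dominated by I for Column (1<7); eliminate III.
Only (b, I) remains, with payoff 1.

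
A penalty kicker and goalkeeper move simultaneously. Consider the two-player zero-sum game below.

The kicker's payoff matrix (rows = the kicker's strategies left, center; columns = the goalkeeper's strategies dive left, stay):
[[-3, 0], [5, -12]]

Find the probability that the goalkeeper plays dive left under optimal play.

3/5

Row minima are -3 and -12, so the kicker's maximin is -3; column maxima are 5 and 0, so the goalkeeper's minimax is 0. These differ, so the equilibrium is in mixed strategies.
Let the goalkeeper play dive left with probability q. The kicker is indifferent when −3q = 5q − 12(1−q), giving q = 3/5.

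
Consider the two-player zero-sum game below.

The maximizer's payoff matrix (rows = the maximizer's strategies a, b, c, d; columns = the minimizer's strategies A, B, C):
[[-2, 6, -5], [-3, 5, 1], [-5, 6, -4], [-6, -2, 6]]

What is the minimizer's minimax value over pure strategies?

-2

The worst case (largest entry) in each column is A: -2, B: 6, C: 6.
The best (smallest) of these is -2.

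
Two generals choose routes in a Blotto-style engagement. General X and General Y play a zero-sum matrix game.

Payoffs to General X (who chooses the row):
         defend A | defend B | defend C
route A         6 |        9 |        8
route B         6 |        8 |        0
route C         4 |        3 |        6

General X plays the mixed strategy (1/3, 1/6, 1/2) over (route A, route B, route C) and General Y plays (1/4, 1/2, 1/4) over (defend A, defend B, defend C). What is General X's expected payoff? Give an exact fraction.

67/12

Against (1/4, 1/2, 1/4), each row's expected payoff is route A: 8; route B: 11/2; route C: 4.
Taking the (1/3, 1/6, 1/2)-weighted average: (1/3)·(8) + (1/6)·(11/2) + (1/2)·(4) = 67/12.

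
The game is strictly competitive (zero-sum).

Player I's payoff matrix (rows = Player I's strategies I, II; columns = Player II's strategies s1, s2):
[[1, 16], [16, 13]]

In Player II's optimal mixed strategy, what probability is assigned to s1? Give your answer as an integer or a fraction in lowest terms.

Row minima are 1 and 13, so Player I's maximin is 13; column maxima are 16 and 16, so Player II's minimax is 16. These differ, so the equilibrium is in mixed strategies.
Let Player II play s1 with probability q. Player I is indifferent when q + 16(1−q) = 16q + 13(1−q), giving q = 1/6.

1/6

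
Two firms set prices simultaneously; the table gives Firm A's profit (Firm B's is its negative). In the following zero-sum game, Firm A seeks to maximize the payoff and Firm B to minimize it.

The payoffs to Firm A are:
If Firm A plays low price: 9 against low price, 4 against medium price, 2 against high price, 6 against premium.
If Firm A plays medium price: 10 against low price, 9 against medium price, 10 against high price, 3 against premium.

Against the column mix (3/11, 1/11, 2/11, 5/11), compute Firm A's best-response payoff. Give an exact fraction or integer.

74/11

low price: (9)·(3/11) + (4)·(1/11) + (2)·(2/11) + (6)·(5/11) = 65/11.
medium price: (10)·(3/11) + (9)·(1/11) + (10)·(2/11) + (3)·(5/11) = 74/11.
The best pure response is medium price with expected payoff 74/11.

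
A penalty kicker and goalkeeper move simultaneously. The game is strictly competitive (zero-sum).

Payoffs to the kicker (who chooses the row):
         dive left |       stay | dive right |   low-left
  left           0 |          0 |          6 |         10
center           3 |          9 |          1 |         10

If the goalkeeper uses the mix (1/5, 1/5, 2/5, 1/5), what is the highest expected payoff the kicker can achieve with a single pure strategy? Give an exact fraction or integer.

24/5

left: (0)·(1/5) + (0)·(1/5) + (6)·(2/5) + (10)·(1/5) = 22/5.
center: (3)·(1/5) + (9)·(1/5) + (1)·(2/5) + (10)·(1/5) = 24/5.
The best pure response is center with expected payoff 24/5.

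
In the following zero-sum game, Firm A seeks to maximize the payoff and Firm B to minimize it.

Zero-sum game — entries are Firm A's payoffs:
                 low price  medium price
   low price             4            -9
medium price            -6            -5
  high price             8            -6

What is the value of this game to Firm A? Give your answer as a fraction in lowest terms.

-76/15

Row low price is strictly dominated by row high price, so Firm A never plays it.
The remaining 2×2 game on (medium price, high price) × (low price, medium price) has no saddle point. Let Firm A play medium price with probability p; indifference gives −6p + 8(1−p) = −5p − 6(1−p), so p = 14/15.
Similarly Firm B's optimal q on low price is 1/15, and the value is -6·(1/15) + (-5)·(14/15) = -76/15.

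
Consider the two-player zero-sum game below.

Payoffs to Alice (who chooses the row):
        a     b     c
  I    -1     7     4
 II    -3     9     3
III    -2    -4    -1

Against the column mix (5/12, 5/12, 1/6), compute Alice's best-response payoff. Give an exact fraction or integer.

19/6

I: (-1)·(5/12) + (7)·(5/12) + (4)·(1/6) = 19/6.
II: (-3)·(5/12) + (9)·(5/12) + (3)·(1/6) = 3.
III: (-2)·(5/12) + (-4)·(5/12) + (-1)·(1/6) = -8/3.
The best pure response is I with expected payoff 19/6.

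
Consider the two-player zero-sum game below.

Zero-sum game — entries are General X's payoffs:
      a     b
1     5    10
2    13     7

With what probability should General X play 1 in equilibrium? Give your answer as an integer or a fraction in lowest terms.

6/11

Row minima are 5 and 7, so General X's maximin is 7; column maxima are 13 and 10, so General Y's minimax is 10. These differ, so the equilibrium is in mixed strategies.
Let General X play 1 with probability p. General Y is indifferent when 5p + 13(1−p) = 10p + 7(1−p), giving p = 6/11.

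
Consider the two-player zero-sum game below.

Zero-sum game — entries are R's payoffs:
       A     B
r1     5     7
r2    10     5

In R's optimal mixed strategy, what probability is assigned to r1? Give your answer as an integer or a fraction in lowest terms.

Row minima are 5 and 5, so R's maximin is 5; column maxima are 10 and 7, so C's minimax is 7. These differ, so the equilibrium is in mixed strategies.
Let R play r1 with probability p. C is indifferent when 5p + 10(1−p) = 7p + 5(1−p), giving p = 5/7.

5/7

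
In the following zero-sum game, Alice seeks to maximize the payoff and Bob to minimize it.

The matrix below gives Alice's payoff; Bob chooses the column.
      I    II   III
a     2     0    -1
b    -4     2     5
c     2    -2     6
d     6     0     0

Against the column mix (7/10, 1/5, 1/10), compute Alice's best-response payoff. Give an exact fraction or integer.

a: (2)·(7/10) + (0)·(1/5) + (-1)·(1/10) = 13/10.
b: (-4)·(7/10) + (2)·(1/5) + (5)·(1/10) = -19/10.
c: (2)·(7/10) + (-2)·(1/5) + (6)·(1/10) = 8/5.
d: (6)·(7/10) + (0)·(1/5) + (0)·(1/10) = 21/5.
The best pure response is d with expected payoff 21/5.

21/5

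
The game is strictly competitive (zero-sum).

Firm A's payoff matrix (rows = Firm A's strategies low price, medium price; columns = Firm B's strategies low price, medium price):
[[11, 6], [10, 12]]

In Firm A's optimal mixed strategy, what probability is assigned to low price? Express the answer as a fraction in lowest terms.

2/7

Row minima are 6 and 10, so Firm A's maximin is 10; column maxima are 11 and 12, so Firm B's minimax is 11. These differ, so the equilibrium is in mixed strategies.
Let Firm A play low price with probability p. Firm B is indifferent when 11p + 10(1−p) = 6p + 12(1−p), giving p = 2/7.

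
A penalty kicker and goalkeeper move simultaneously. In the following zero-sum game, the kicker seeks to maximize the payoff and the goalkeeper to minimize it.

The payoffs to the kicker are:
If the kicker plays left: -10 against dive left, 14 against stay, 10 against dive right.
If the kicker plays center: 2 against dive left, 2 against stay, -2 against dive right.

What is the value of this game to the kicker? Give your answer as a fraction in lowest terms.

Column stay is strictly dominated by dive right for the goalkeeper (it gives the kicker more in every row).
The remaining 2×2 game on (left, center) × (dive left, dive right) has no saddle point. Let the kicker play left with probability p; indifference gives −10p + 2(1−p) = 10p − 2(1−p), so p = 1/6.
Similarly the goalkeeper's optimal q on dive left is 1/2, and the value is -10·(1/2) + (10)·(1/2) = 0.

0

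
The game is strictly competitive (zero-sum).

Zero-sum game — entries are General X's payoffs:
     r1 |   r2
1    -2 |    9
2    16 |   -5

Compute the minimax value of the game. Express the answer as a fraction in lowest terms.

Row minima are -2 and -5, so General X's maximin is -2; column maxima are 16 and 9, so General Y's minimax is 9. These differ, so the equilibrium is in mixed strategies.
Let General X play 1 with probability p. General Y is indifferent when −2p + 16(1−p) = 9p − 5(1−p), giving p = 21/32.
Let General Y play r1 with probability q. General X is indifferent when −2q + 9(1−q) = 16q − 5(1−q), giving q = 7/16.
The value is -2·(7/16) + (9)·(9/16) = 67/16.

67/16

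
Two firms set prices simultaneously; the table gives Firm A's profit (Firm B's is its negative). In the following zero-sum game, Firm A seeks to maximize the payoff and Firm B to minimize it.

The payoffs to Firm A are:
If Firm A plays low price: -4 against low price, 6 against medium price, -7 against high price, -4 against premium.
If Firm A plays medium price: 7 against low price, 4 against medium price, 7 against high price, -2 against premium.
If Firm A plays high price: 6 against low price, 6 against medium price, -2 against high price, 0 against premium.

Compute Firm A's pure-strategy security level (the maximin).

The worst-case payoff for each row is low price: -7, medium price: -2, high price: -2.
The best of these is -2.

-2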